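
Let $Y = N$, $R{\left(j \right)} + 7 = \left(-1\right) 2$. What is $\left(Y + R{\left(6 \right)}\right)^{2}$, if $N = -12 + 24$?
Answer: $9$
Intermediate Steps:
$N = 12$
$R{\left(j \right)} = -9$ ($R{\left(j \right)} = -7 - 2 = -9$)
$Y = 12$
$\left(Y + R{\left(6 \right)}\right)^{2} = \left(12 - 9\right)^{2} = 3^{2} = 9$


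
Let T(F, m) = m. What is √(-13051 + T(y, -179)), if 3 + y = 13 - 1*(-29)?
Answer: 21*I*√30 ≈ 115.02*I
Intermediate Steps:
y = 39 (y = -3 + (13 - 1*(-29)) = -3 + (13 + 29) = -3 + 42 = 39)
√(-13051 + T(y, -179)) = √(-13051 - 179) = √(-13230) = 21*I*√30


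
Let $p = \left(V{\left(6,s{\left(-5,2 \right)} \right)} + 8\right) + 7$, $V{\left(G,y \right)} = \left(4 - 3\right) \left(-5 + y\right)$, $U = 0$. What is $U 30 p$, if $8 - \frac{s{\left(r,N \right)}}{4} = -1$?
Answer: $0$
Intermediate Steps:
$s{\left(r,N \right)} = 36$ ($s{\left(r,N \right)} = 32 - -4 = 32 + 4 = 36$)
$V{\left(G,y \right)} = -5 + y$ ($V{\left(G,y \right)} = 1 \left(-5 + y\right) = -5 + y$)
$p = 46$ ($p = \left(\left(-5 + 36\right) + 8\right) + 7 = \left(31 + 8\right) + 7 = 39 + 7 = 46$)
$U 30 p = 0 \cdot 30 \cdot 46 = 0 \cdot 46 = 0$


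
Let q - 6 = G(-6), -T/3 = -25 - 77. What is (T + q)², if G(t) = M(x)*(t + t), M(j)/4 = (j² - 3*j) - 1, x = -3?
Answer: 254016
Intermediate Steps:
T = 306 (T = -3*(-25 - 77) = -3*(-102) = 306)
M(j) = -4 - 12*j + 4*j² (M(j) = 4*((j² - 3*j) - 1) = 4*(-1 + j² - 3*j) = -4 - 12*j + 4*j²)
G(t) = 136*t (G(t) = (-4 - 12*(-3) + 4*(-3)²)*(t + t) = (-4 + 36 + 4*9)*(2*t) = (-4 + 36 + 36)*(2*t) = 68*(2*t) = 136*t)
q = -810 (q = 6 + 136*(-6) = 6 - 816 = -810)
(T + q)² = (306 - 810)² = (-504)² = 254016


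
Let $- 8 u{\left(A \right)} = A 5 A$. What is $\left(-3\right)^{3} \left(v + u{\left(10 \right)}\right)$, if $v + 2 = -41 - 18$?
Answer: $\frac{6669}{2} \approx 3334.5$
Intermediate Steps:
$u{\left(A \right)} = - \frac{5 A^{2}}{8}$ ($u{\left(A \right)} = - \frac{A 5 A}{8} = - \frac{5 A A}{8} = - \frac{5 A^{2}}{8}$)
$v = -61$ ($v = -2 - 59 = -61$)
$\left(-3\right)^{3} \left(v + u{\left(10 \right)}\right) = \left(-3\right)^{3} \left(-61 - \frac{5 \cdot 10^{2}}{8}\right) = - 27 \left(-61 - \frac{125}{2}\right) = \left(-27\right) \left(- \frac{247}{2}\right) = \frac{6669}{2}$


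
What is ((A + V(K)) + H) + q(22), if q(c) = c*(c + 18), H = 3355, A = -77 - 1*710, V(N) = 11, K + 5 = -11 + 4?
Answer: 3459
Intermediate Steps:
K = -12 (K = -5 + (-11 + 4) = -5 - 7 = -12)
A = -787 (A = -77 - 710 = -787)
q(c) = c*(18 + c)
((A + V(K)) + H) + q(22) = ((-787 + 11) + 3355) + 22*(18 + 22) = (-776 + 3355) + 22*40 = 2579 + 880 = 3459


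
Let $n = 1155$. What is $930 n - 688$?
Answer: $1073462$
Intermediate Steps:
$930 n - 688 = 930 \cdot 1155 - 688 = 1074150 - 688 = 1073462$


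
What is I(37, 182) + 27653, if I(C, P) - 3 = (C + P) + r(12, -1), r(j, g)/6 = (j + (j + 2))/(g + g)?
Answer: 27797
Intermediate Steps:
r(j, g) = 3*(2 + 2*j)/g (r(j, g) = 6*((j + (j + 2))/(g + g)) = 6*((j + (2 + j))/((2*g))) = 6*((2 + 2*j)*(1/(2*g))) = 6*((2 + 2*j)/(2*g)) = 3*(2 + 2*j)/g)
I(C, P) = -75 + C + P (I(C, P) = 3 + ((C + P) + 6*(1 + 12)/(-1)) = 3 + ((C + P) + 6*(-1)*13) = 3 + ((C + P) - 78) = 3 + (-78 + C + P) = -75 + C + P)
I(37, 182) + 27653 = (-75 + 37 + 182) + 27653 = 144 + 27653 = 27797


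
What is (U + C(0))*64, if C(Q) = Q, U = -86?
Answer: -5504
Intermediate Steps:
(U + C(0))*64 = (-86 + 0)*64 = -86*64 = -5504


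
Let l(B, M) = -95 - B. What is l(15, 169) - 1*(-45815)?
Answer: 45705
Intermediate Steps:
l(15, 169) - 1*(-45815) = (-95 - 1*15) - 1*(-45815) = (-95 - 15) + 45815 = -110 + 45815 = 45705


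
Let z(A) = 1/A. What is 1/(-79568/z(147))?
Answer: -1/11696496 ≈ -8.5496e-8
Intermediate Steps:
1/(-79568/z(147)) = 1/(-79568/(1/147)) = 1/(-79568/1/147) = 1/(-79568*147) = 1/(-11696496) = -1/11696496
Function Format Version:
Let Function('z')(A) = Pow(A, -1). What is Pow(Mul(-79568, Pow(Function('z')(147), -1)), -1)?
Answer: Rational(-1, 11696496) ≈ -8.5496e-8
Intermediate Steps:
Pow(Mul(-79568, Pow(Function('z')(147), -1)), -1) = Pow(Mul(-79568, Pow(Pow(147, -1), -1)), -1) = Pow(Mul(-79568, Pow(Rational(1, 147), -1)), -1) = Pow(Mul(-79568, 147), -1) = Pow(-11696496, -1) = Rational(-1, 11696496)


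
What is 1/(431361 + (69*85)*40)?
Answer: 1/665961 ≈ 1.5016e-6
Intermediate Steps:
1/(431361 + (69*85)*40) = 1/(431361 + 5865*40) = 1/(431361 + 234600) = 1/665961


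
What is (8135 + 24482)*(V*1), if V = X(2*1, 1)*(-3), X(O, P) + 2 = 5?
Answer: -293553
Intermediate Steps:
X(O, P) = 3 (X(O, P) = -2 + 5 = 3)
V = -9 (V = 3*(-3) = -9)
(8135 + 24482)*(V*1) = (8135 + 24482)*(-9*1) = 32617*(-9) = -293553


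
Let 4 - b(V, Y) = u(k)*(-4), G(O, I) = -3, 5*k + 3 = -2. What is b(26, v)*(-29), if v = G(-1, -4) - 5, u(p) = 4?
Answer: -580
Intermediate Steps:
k = -1 (k = -⅗ + (⅕)*(-2) = -⅗ - ⅖ = -1)
v = -8 (v = -3 - 5 = -8)
b(V, Y) = 20 (b(V, Y) = 4 - 4*(-4) = 4 - 1*(-16) = 4 + 16 = 20)
b(26, v)*(-29) = 20*(-29) = -580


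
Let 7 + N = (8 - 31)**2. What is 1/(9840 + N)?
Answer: 1/10362 ≈ 9.6506e-5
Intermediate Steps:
N = 522 (N = -7 + (8 - 31)**2 = -7 + (-23)**2 = -7 + 529 = 522)
1/(9840 + N) = 1/(9840 + 522) = 1/10362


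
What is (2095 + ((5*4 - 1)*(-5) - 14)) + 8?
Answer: 1994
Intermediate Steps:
(2095 + ((5*4 - 1)*(-5) - 14)) + 8 = (2095 + ((20 - 1)*(-5) - 14)) + 8 = (2095 + (19*(-5) - 14)) + 8 = (2095 + (-95 - 14)) + 8 = (2095 - 109) + 8 = 1986 + 8 = 1994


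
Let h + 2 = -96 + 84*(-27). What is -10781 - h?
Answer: -8415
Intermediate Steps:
h = -2366 (h = -2 + (-96 + 84*(-27)) = -2 + (-96 - 2268) = -2 - 2364 = -2366)
-10781 - h = -10781 - 1*(-2366) = -10781 + 2366 = -8415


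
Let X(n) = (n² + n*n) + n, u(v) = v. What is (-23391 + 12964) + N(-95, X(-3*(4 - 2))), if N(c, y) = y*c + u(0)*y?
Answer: -16697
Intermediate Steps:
X(n) = n + 2*n² (X(n) = (n² + n²) + n = 2*n² + n = n + 2*n²)
N(c, y) = c*y (N(c, y) = y*c + 0*y = c*y + 0 = c*y)
(-23391 + 12964) + N(-95, X(-3*(4 - 2))) = (-23391 + 12964) - 95*(-3*(4 - 2))*(1 + 2*(-3*(4 - 2))) = -10427 - 95*(-3*2)*(1 + 2*(-3*2)) = -10427 - (-570)*(1 + 2*(-6)) = -10427 - (-570)*(1 - 12) = -10427 - (-570)*(-11) = -10427 - 95*66 = -10427 - 6270 = -16697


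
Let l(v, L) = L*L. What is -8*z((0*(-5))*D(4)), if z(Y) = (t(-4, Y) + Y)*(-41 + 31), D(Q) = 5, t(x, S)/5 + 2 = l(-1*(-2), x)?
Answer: 5600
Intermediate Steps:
l(v, L) = L²
t(x, S) = -10 + 5*x²
z(Y) = -700 - 10*Y (z(Y) = ((-10 + 5*(-4)²) + Y)*(-41 + 31) = ((-10 + 5*16) + Y)*(-10) = ((-10 + 80) + Y)*(-10) = (70 + Y)*(-10) = -700 - 10*Y)
-8*z((0*(-5))*D(4)) = -8*(-700 - 10*0*(-5)*5) = -8*(-700 - 0*5) = -8*(-700 - 10*0) = -8*(-700 + 0) = -8*(-700) = 5600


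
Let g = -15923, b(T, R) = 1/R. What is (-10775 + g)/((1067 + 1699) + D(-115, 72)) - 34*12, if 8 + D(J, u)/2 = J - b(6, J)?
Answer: -60654743/144901 ≈ -418.59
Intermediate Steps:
b(T, R) = 1/R
D(J, u) = -16 - 2/J + 2*J (D(J, u) = -16 + 2*(J - 1/J) = -16 + (-2/J + 2*J) = -16 - 2/J + 2*J)
(-10775 + g)/((1067 + 1699) + D(-115, 72)) - 34*12 = (-10775 - 15923)/((1067 + 1699) + (-16 - 2/(-115) + 2*(-115))) - 34*12 = -26698/(2766 + (-16 - 2*(-1/115) - 230)) - 1*408 = -26698/(2766 + (-16 + 2/115 - 230)) - 408 = -26698/(2766 - 28288/115) - 408 = -26698/289802/115 - 408 = -26698*115/289802 - 408 = -1535135/144901 - 408 = -60654743/144901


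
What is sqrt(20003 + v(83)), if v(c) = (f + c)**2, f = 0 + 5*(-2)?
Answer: 2*sqrt(6333) ≈ 159.16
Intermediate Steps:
f = -10 (f = 0 - 10 = -10)
v(c) = (-10 + c)**2
sqrt(20003 + v(83)) = sqrt(20003 + (-10 + 83)**2) = sqrt(20003 + 73**2) = sqrt(20003 + 5329) = sqrt(25332) = 2*sqrt(6333)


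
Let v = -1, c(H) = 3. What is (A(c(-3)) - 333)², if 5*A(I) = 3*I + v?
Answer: 2745649/25 ≈ 1.0983e+5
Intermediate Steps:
A(I) = -⅕ + 3*I/5 (A(I) = (3*I - 1)/5 = (-1 + 3*I)/5 = -⅕ + 3*I/5)
(A(c(-3)) - 333)² = ((-⅕ + (⅗)*3) - 333)² = ((-⅕ + 9/5) - 333)² = (8/5 - 333)² = (-1657/5)² = 2745649/25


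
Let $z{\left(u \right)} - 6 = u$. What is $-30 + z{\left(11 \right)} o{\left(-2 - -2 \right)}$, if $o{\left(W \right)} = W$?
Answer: $-30$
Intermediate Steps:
$z{\left(u \right)} = 6 + u$
$-30 + z{\left(11 \right)} o{\left(-2 - -2 \right)} = -30 + \left(6 + 11\right) \left(-2 - -2\right) = -30 + 17 \left(-2 + 2\right) = -30 + 17 \cdot 0 = -30 + 0 = -30$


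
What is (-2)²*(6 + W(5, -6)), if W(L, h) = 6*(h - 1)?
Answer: -144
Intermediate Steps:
W(L, h) = -6 + 6*h (W(L, h) = 6*(-1 + h) = -6 + 6*h)
(-2)²*(6 + W(5, -6)) = (-2)²*(6 + (-6 + 6*(-6))) = 4*(6 + (-6 - 36)) = 4*(6 - 42) = 4*(-36) = -144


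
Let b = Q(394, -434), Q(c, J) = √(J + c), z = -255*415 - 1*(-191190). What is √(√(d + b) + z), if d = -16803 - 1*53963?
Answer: √(85365 + √2*√(-35383 + I*√10)) ≈ 292.17 + 0.455*I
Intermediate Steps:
d = -70766 (d = -16803 - 53963 = -70766)
z = 85365 (z = -105825 + 191190 = 85365)
b = 2*I*√10 (b = √(-434 + 394) = √(-40) = 2*I*√10 ≈ 6.3246*I)
√(√(d + b) + z) = √(√(-70766 + 2*I*√10) + 85365) = √(85365 + √(-70766 + 2*I*√10))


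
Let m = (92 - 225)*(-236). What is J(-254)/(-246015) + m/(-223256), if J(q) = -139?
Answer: -2962591/21157290 ≈ -0.14003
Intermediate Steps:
m = 31388 (m = -133*(-236) = 31388)
J(-254)/(-246015) + m/(-223256) = -139/(-246015) + 31388/(-223256) = -139*(-1/246015) + 31388*(-1/223256) = 139/246015 - 133/946 = -2962591/21157290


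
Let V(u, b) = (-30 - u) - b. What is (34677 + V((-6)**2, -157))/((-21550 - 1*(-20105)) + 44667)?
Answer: 17384/21611 ≈ 0.80441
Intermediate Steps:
V(u, b) = -30 - b - u
(34677 + V((-6)**2, -157))/((-21550 - 1*(-20105)) + 44667) = (34677 + (-30 - 1*(-157) - 1*(-6)**2))/((-21550 - 1*(-20105)) + 44667) = (34677 + (-30 + 157 - 1*36))/((-21550 + 20105) + 44667) = (34677 + (-30 + 157 - 36))/(-1445 + 44667) = (34677 + 91)/43222 = 34768*(1/43222) = 17384/21611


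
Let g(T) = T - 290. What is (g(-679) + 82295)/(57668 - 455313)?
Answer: -81326/397645 ≈ -0.20452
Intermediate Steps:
g(T) = -290 + T
(g(-679) + 82295)/(57668 - 455313) = ((-290 - 679) + 82295)/(57668 - 455313) = (-969 + 82295)/(-397645) = 81326*(-1/397645) = -81326/397645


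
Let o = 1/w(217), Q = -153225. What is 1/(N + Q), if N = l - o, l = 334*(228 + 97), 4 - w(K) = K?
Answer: -213/9515774 ≈ -2.2384e-5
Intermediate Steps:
w(K) = 4 - K
l = 108550 (l = 334*325 = 108550)
o = -1/213 (o = 1/(4 - 1*217) = 1/(4 - 217) = 1/(-213) = -1/213 ≈ -0.0046948)
N = 23121151/213 (N = 108550 - 1*(-1/213) = 108550 + 1/213 = 23121151/213 ≈ 1.0855e+5)
1/(N + Q) = 1/(23121151/213 - 153225) = 1/(-9515774/213) = -213/9515774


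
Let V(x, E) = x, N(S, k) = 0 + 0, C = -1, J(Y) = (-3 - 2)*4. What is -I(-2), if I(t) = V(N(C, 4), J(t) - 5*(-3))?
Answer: 0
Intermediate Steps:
J(Y) = -20 (J(Y) = -5*4 = -20)
N(S, k) = 0
I(t) = 0
-I(-2) = -1*0 = 0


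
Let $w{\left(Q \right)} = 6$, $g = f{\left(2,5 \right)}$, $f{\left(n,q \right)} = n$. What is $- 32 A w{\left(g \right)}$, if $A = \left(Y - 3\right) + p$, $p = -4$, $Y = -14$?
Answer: $4032$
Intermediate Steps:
$g = 2$
$A = -21$ ($A = \left(-14 - 3\right) - 4 = -17 - 4 = -21$)
$- 32 A w{\left(g \right)} = \left(-32\right) \left(-21\right) 6 = 672 \cdot 6 = 4032$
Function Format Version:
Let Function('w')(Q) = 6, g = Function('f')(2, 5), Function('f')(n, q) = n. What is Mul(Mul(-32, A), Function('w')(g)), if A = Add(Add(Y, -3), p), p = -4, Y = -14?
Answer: 4032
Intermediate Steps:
g = 2
A = -21 (A = Add(Add(-14, -3), -4) = Add(-17, -4) = -21)
Mul(Mul(-32, A), Function('w')(g)) = Mul(Mul(-32, -21), 6) = Mul(672, 6) = 4032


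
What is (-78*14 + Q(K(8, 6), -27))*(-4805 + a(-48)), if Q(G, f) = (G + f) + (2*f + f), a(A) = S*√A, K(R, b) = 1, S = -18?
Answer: 5761195 + 86328*I*√3 ≈ 5.7612e+6 + 1.4952e+5*I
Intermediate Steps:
a(A) = -18*√A
Q(G, f) = G + 4*f (Q(G, f) = (G + f) + 3*f = G + 4*f)
(-78*14 + Q(K(8, 6), -27))*(-4805 + a(-48)) = (-78*14 + (1 + 4*(-27)))*(-4805 - 72*I*√3) = (-1092 + (1 - 108))*(-4805 - 72*I*√3) = (-1092 - 107)*(-4805 - 72*I*√3) = -1199*(-4805 - 72*I*√3) = 5761195 + 86328*I*√3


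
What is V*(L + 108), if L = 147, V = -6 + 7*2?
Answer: 2040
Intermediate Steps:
V = 8 (V = -6 + 14 = 8)
V*(L + 108) = 8*(147 + 108) = 8*255 = 2040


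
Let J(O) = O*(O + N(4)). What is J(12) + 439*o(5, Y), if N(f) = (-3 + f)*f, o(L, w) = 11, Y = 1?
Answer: 5021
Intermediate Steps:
N(f) = f*(-3 + f)
J(O) = O*(4 + O) (J(O) = O*(O + 4*(-3 + 4)) = O*(O + 4*1) = O*(O + 4) = O*(4 + O))
J(12) + 439*o(5, Y) = 12*(4 + 12) + 439*11 = 12*16 + 4829 = 192 + 4829 = 5021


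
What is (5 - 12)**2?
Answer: 49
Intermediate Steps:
(5 - 12)**2 = (-7)**2 = 49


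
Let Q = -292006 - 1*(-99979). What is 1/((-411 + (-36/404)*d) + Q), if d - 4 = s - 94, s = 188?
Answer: -101/19437120 ≈ -5.1962e-6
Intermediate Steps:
d = 98 (d = 4 + (188 - 94) = 4 + 94 = 98)
Q = -192027 (Q = -292006 + 99979 = -192027)
1/((-411 + (-36/404)*d) + Q) = 1/((-411 - 36/404*98) - 192027) = 1/((-411 - 36*1/404*98) - 192027) = 1/((-411 - 9/101*98) - 192027) = 1/((-411 - 882/101) - 192027) = 1/(-42393/101 - 192027) = 1/(-19437120/101) = -101/19437120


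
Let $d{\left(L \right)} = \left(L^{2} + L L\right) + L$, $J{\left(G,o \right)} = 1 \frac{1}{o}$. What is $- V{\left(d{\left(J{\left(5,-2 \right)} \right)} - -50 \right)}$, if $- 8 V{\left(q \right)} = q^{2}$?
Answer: $\frac{625}{2} \approx 312.5$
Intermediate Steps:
$J{\left(G,o \right)} = \frac{1}{o}$
$d{\left(L \right)} = L + 2 L^{2}$ ($d{\left(L \right)} = \left(L^{2} + L^{2}\right) + L = 2 L^{2} + L = L + 2 L^{2}$)
$V{\left(q \right)} = - \frac{q^{2}}{8}$
$- V{\left(d{\left(J{\left(5,-2 \right)} \right)} - -50 \right)} = - \frac{\left(-1\right) \left(\frac{1 + \frac{2}{-2}}{-2} - -50\right)^{2}}{8} = - \frac{\left(-1\right) \left(- \frac{1 + 2 \left(- \frac{1}{2}\right)}{2} + 50\right)^{2}}{8} = - \frac{\left(-1\right) \left(- \frac{1 - 1}{2} + 50\right)^{2}}{8} = - \frac{\left(-1\right) \left(\left(- \frac{1}{2}\right) 0 + 50\right)^{2}}{8} = - \frac{\left(-1\right) \left(0 + 50\right)^{2}}{8} = - \frac{\left(-1\right) 50^{2}}{8} = - \frac{\left(-1\right) 2500}{8} = \left(-1\right) \left(- \frac{625}{2}\right) = \frac{625}{2}$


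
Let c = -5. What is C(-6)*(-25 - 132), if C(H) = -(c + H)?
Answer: -1727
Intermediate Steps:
C(H) = 5 - H (C(H) = -(-5 + H) = 5 - H)
C(-6)*(-25 - 132) = (5 - 1*(-6))*(-25 - 132) = (5 + 6)*(-157) = 11*(-157) = -1727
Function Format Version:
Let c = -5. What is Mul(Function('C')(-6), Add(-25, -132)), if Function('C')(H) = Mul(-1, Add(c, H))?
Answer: -1727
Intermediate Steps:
Function('C')(H) = Add(5, Mul(-1, H)) (Function('C')(H) = Mul(-1, Add(-5, H)) = Add(5, Mul(-1, H)))
Mul(Function('C')(-6), Add(-25, -132)) = Mul(Add(5, Mul(-1, -6)), Add(-25, -132)) = Mul(Add(5, 6), -157) = Mul(11, -157) = -1727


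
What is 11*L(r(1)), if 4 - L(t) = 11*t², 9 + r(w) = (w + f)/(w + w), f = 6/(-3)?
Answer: -43505/4 ≈ -10876.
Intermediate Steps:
f = -2 (f = 6*(-⅓) = -2)
r(w) = -9 + (-2 + w)/(2*w) (r(w) = -9 + (w - 2)/(w + w) = -9 + (-2 + w)/((2*w)) = -9 + (-2 + w)*(1/(2*w)) = -9 + (-2 + w)/(2*w))
L(t) = 4 - 11*t²
11*L(r(1)) = 11*(4 - 11*(-17/2 - 1/1)²) = 11*(4 - 11*(-17/2 - 1*1)²) = 11*(4 - 11*(-17/2 - 1)²) = 11*(4 - 11*(-19/2)²) = 11*(4 - 11*361/4) = 11*(4 - 3971/4) = 11*(-3955/4) = -43505/4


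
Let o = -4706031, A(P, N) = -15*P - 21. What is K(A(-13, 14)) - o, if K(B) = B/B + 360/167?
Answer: 785907704/167 ≈ 4.7060e+6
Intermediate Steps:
A(P, N) = -21 - 15*P
K(B) = 527/167 (K(B) = 1 + 360*(1/167) = 1 + 360/167 = 527/167)
K(A(-13, 14)) - o = 527/167 - 1*(-4706031) = 527/167 + 4706031 = 785907704/167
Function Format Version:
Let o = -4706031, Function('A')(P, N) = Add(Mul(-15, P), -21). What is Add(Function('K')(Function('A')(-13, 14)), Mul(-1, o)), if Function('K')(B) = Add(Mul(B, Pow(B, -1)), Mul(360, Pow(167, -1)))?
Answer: Rational(785907704, 167) ≈ 4.7060e+6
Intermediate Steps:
Function('A')(P, N) = Add(-21, Mul(-15, P))
Function('K')(B) = Rational(527, 167) (Function('K')(B) = Add(1, Mul(360, Rational(1, 167))) = Add(1, Rational(360, 167)) = Rational(527, 167))
Add(Function('K')(Function('A')(-13, 14)), Mul(-1, o)) = Add(Rational(527, 167), Mul(-1, -4706031)) = Add(Rational(527, 167), 4706031) = Rational(785907704, 167)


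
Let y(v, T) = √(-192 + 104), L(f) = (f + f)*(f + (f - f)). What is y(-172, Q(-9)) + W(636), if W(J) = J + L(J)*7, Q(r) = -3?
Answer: 5663580 + 2*I*√22 ≈ 5.6636e+6 + 9.3808*I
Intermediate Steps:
L(f) = 2*f² (L(f) = (2*f)*(f + 0) = (2*f)*f = 2*f²)
W(J) = J + 14*J² (W(J) = J + (2*J²)*7 = J + 14*J²)
y(v, T) = 2*I*√22 (y(v, T) = √(-88) = 2*I*√22)
y(-172, Q(-9)) + W(636) = 2*I*√22 + 636*(1 + 14*636) = 2*I*√22 + 636*(1 + 8904) = 2*I*√22 + 636*8905 = 2*I*√22 + 5663580 = 5663580 + 2*I*√22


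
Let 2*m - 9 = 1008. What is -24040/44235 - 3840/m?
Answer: -8092744/999711 ≈ -8.0951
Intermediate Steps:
m = 1017/2 (m = 9/2 + (½)*1008 = 9/2 + 504 = 1017/2 ≈ 508.50)
-24040/44235 - 3840/m = -24040/44235 - 3840/1017/2 = -24040*1/44235 - 3840*2/1017 = -4808/8847 - 2560/339 = -8092744/999711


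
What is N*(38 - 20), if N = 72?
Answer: 1296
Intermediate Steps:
N*(38 - 20) = 72*(38 - 20) = 72*18 = 1296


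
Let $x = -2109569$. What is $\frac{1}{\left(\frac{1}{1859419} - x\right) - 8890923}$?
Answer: $- \frac{1859419}{12609378473325} \approx -1.4746 \cdot 10^{-7}$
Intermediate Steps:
$\frac{1}{\left(\frac{1}{1859419} - x\right) - 8890923} = \frac{1}{\left(\frac{1}{1859419} - -2109569\right) - 8890923} = \frac{1}{\left(\frac{1}{1859419} + 2109569\right) - 8890923} = \frac{1}{\frac{3922572680412}{1859419} - 8890923} = \frac{1}{- \frac{12609378473325}{1859419}} = - \frac{1859419}{12609378473325}$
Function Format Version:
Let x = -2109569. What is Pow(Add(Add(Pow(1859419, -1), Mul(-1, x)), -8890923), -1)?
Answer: Rational(-1859419, 12609378473325) ≈ -1.4746e-7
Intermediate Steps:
Pow(Add(Add(Pow(1859419, -1), Mul(-1, x)), -8890923), -1) = Pow(Add(Add(Pow(1859419, -1), Mul(-1, -2109569)), -8890923), -1) = Pow(Add(Add(Rational(1, 1859419), 2109569), -8890923), -1) = Pow(Add(Rational(3922572680412, 1859419), -8890923), -1) = Pow(Rational(-12609378473325, 1859419), -1) = Rational(-1859419, 12609378473325)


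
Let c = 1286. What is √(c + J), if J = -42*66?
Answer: I*√1486 ≈ 38.549*I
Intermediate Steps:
J = -2772
√(c + J) = √(1286 - 2772) = √(-1486) = I*√1486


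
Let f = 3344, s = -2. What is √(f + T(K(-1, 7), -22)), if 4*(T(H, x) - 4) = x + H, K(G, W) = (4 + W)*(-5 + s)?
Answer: 3*√1477/2 ≈ 57.648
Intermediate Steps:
K(G, W) = -28 - 7*W (K(G, W) = (4 + W)*(-5 - 2) = (4 + W)*(-7) = -28 - 7*W)
T(H, x) = 4 + H/4 + x/4 (T(H, x) = 4 + (x + H)/4 = 4 + (H + x)/4 = 4 + (H/4 + x/4) = 4 + H/4 + x/4)
√(f + T(K(-1, 7), -22)) = √(3344 + (4 + (-28 - 7*7)/4 + (¼)*(-22))) = √(3344 + (4 + (-28 - 49)/4 - 11/2)) = √(3344 + (4 + (¼)*(-77) - 11/2)) = √(3344 + (4 - 77/4 - 11/2)) = √(3344 - 83/4) = √(13293/4) = 3*√1477/2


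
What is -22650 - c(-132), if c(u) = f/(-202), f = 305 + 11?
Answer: -2287492/101 ≈ -22648.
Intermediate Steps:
f = 316
c(u) = -158/101 (c(u) = 316/(-202) = 316*(-1/202) = -158/101)
-22650 - c(-132) = -22650 - 1*(-158/101) = -22650 + 158/101 = -2287492/101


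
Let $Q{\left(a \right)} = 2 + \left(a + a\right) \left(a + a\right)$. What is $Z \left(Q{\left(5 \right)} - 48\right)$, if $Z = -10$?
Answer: $-540$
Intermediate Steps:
$Q{\left(a \right)} = 2 + 4 a^{2}$ ($Q{\left(a \right)} = 2 + 2 a 2 a = 2 + 4 a^{2}$)
$Z \left(Q{\left(5 \right)} - 48\right) = - 10 \left(\left(2 + 4 \cdot 5^{2}\right) - 48\right) = - 10 \left(\left(2 + 4 \cdot 25\right) - 48\right) = - 10 \left(\left(2 + 100\right) - 48\right) = - 10 \left(102 - 48\right) = \left(-10\right) 54 = -540$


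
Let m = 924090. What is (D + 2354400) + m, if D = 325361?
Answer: 3603851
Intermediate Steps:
(D + 2354400) + m = (325361 + 2354400) + 924090 = 2679761 + 924090 = 3603851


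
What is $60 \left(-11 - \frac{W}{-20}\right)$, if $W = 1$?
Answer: $-657$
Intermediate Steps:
$60 \left(-11 - \frac{W}{-20}\right) = 60 \left(-11 - 1 \frac{1}{-20}\right) = 60 \left(-11 - 1 \left(- \frac{1}{20}\right)\right) = 60 \left(-11 - - \frac{1}{20}\right) = 60 \left(-11 + \frac{1}{20}\right) = 60 \left(- \frac{219}{20}\right) = -657$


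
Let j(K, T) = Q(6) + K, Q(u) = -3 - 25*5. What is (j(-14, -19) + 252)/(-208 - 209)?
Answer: -110/417 ≈ -0.26379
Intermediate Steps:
Q(u) = -128 (Q(u) = -3 - 5*25 = -3 - 125 = -128)
j(K, T) = -128 + K
(j(-14, -19) + 252)/(-208 - 209) = ((-128 - 14) + 252)/(-208 - 209) = (-142 + 252)/(-417) = 110*(-1/417) = -110/417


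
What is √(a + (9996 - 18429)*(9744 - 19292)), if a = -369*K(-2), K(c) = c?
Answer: 261*√1182 ≈ 8973.2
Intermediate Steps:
a = 738 (a = -369*(-2) = 738)
√(a + (9996 - 18429)*(9744 - 19292)) = √(738 + (9996 - 18429)*(9744 - 19292)) = √(738 - 8433*(-9548)) = √(738 + 80518284) = √80519022 = 261*√1182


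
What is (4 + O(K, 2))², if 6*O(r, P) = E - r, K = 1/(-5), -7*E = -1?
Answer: 20164/1225 ≈ 16.460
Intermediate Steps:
E = ⅐ (E = -⅐*(-1) = ⅐ ≈ 0.14286)
K = -⅕ ≈ -0.20000
O(r, P) = 1/42 - r/6 (O(r, P) = (⅐ - r)/6 = 1/42 - r/6)
(4 + O(K, 2))² = (4 + (1/42 - ⅙*(-⅕)))² = (4 + (1/42 + 1/30))² = (4 + 2/35)² = (142/35)² = 20164/1225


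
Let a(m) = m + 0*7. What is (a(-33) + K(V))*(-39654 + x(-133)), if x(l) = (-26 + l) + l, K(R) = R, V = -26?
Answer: 2356814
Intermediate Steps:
a(m) = m (a(m) = m + 0 = m)
x(l) = -26 + 2*l
(a(-33) + K(V))*(-39654 + x(-133)) = (-33 - 26)*(-39654 + (-26 + 2*(-133))) = -59*(-39654 + (-26 - 266)) = -59*(-39654 - 292) = -59*(-39946) = 2356814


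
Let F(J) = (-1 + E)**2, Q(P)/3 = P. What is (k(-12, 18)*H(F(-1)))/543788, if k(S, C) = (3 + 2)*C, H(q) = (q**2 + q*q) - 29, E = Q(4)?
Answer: 188055/38842 ≈ 4.8415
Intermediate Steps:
Q(P) = 3*P
E = 12 (E = 3*4 = 12)
F(J) = 121 (F(J) = (-1 + 12)**2 = 11**2 = 121)
H(q) = -29 + 2*q**2 (H(q) = (q**2 + q**2) - 29 = 2*q**2 - 29 = -29 + 2*q**2)
k(S, C) = 5*C
(k(-12, 18)*H(F(-1)))/543788 = ((5*18)*(-29 + 2*121**2))/543788 = (90*(-29 + 2*14641))*(1/543788) = (90*(-29 + 29282))*(1/543788) = (90*29253)*(1/543788) = 2632770*(1/543788) = 188055/38842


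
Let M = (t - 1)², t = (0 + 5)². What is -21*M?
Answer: -12096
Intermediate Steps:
t = 25 (t = 5² = 25)
M = 576 (M = (25 - 1)² = 24² = 576)
-21*M = -21*576 = -12096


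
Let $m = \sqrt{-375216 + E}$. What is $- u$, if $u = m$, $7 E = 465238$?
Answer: $- \frac{i \sqrt{15128918}}{7} \approx - 555.66 i$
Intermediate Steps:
$E = \frac{465238}{7}$ ($E = \frac{1}{7} \cdot 465238 = \frac{465238}{7} \approx 66463.0$)
$m = \frac{i \sqrt{15128918}}{7}$ ($m = \sqrt{-375216 + \frac{465238}{7}} = \sqrt{- \frac{2161274}{7}} = \frac{i \sqrt{15128918}}{7} \approx 555.66 i$)
$u = \frac{i \sqrt{15128918}}{7} \approx 555.66 i$
$- u = - \frac{i \sqrt{15128918}}{7}$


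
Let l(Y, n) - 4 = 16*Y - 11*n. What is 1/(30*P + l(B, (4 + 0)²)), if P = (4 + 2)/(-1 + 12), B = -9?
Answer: -11/3296 ≈ -0.0033374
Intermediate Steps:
l(Y, n) = 4 - 11*n + 16*Y (l(Y, n) = 4 + (16*Y - 11*n) = 4 + (-11*n + 16*Y) = 4 - 11*n + 16*Y)
P = 6/11 ≈ 0.54545
1/(30*P + l(B, (4 + 0)²)) = 1/(30*(6/11) + (4 - 11*(4 + 0)² + 16*(-9))) = 1/(180/11 + (4 - 11*4² - 144)) = 1/(180/11 + (4 - 11*16 - 144)) = 1/(180/11 + (4 - 176 - 144)) = 1/(180/11 - 316) = 1/(-3296/11) = -11/3296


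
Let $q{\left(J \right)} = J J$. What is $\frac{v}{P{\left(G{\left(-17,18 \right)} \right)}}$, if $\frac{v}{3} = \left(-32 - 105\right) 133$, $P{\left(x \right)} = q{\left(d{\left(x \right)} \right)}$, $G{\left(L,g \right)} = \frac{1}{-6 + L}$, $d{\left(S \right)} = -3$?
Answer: $- \frac{18221}{3} \approx -6073.7$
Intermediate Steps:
$q{\left(J \right)} = J^{2}$
$P{\left(x \right)} = 9$ ($P{\left(x \right)} = \left(-3\right)^{2} = 9$)
$v = -54663$ ($v = 3 \left(-32 - 105\right) 133 = 3 \left(\left(-137\right) 133\right) = 3 \left(-18221\right) = -54663$)
$\frac{v}{P{\left(G{\left(-17,18 \right)} \right)}} = - \frac{54663}{9} = \left(-54663\right) \frac{1}{9} = - \frac{18221}{3}$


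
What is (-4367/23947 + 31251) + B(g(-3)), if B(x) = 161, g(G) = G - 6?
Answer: 68383527/2177 ≈ 31412.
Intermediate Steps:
g(G) = -6 + G
(-4367/23947 + 31251) + B(g(-3)) = (-4367/23947 + 31251) + 161 = (-4367*1/23947 + 31251) + 161 = (-397/2177 + 31251) + 161 = 68033030/2177 + 161 = 68383527/2177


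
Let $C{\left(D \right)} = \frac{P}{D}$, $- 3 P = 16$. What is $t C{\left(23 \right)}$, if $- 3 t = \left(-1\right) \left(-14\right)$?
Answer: $\frac{224}{207} \approx 1.0821$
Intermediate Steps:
$P = - \frac{16}{3}$ ($P = \left(- \frac{1}{3}\right) 16 = - \frac{16}{3} \approx -5.3333$)
$t = - \frac{14}{3}$ ($t = - \frac{\left(-1\right) \left(-14\right)}{3} = \left(- \frac{1}{3}\right) 14 = - \frac{14}{3} \approx -4.6667$)
$C{\left(D \right)} = - \frac{16}{3 D}$
$t C{\left(23 \right)} = - \frac{14 \left(- \frac{16}{3 \cdot 23}\right)}{3} = - \frac{14 \left(\left(- \frac{16}{3}\right) \frac{1}{23}\right)}{3} = \left(- \frac{14}{3}\right) \left(- \frac{16}{69}\right) = \frac{224}{207}$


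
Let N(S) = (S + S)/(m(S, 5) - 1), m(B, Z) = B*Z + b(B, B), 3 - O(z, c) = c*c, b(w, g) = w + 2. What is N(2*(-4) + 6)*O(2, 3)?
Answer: -24/11 ≈ -2.1818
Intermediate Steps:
b(w, g) = 2 + w
O(z, c) = 3 - c**2 (O(z, c) = 3 - c*c = 3 - c**2)
m(B, Z) = 2 + B + B*Z (m(B, Z) = B*Z + (2 + B) = 2 + B + B*Z)
N(S) = 2*S/(1 + 6*S) (N(S) = (S + S)/((2 + S + S*5) - 1) = (2*S)/((2 + S + 5*S) - 1) = (2*S)/((2 + 6*S) - 1) = (2*S)/(1 + 6*S) = 2*S/(1 + 6*S))
N(2*(-4) + 6)*O(2, 3) = (2*(2*(-4) + 6)/(1 + 6*(2*(-4) + 6)))*(3 - 1*3**2) = (2*(-8 + 6)/(1 + 6*(-8 + 6)))*(3 - 1*9) = (2*(-2)/(1 + 6*(-2)))*(3 - 9) = (2*(-2)/(1 - 12))*(-6) = (2*(-2)/(-11))*(-6) = (2*(-2)*(-1/11))*(-6) = (4/11)*(-6) = -24/11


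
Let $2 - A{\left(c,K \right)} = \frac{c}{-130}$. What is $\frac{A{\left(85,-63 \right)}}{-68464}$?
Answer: $- \frac{69}{1780064} \approx -3.8763 \cdot 10^{-5}$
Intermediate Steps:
$A{\left(c,K \right)} = 2 + \frac{c}{130}$ ($A{\left(c,K \right)} = 2 - \frac{c}{-130} = 2 - c \left(- \frac{1}{130}\right) = 2 - - \frac{c}{130} = 2 + \frac{c}{130}$)
$\frac{A{\left(85,-63 \right)}}{-68464} = \frac{2 + \frac{1}{130} \cdot 85}{-68464} = \left(2 + \frac{17}{26}\right) \left(- \frac{1}{68464}\right) = \frac{69}{26} \left(- \frac{1}{68464}\right) = - \frac{69}{1780064}$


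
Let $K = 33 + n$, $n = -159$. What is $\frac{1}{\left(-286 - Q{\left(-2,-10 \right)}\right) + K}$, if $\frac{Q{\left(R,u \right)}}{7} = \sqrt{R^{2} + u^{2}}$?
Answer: $- \frac{103}{41162} + \frac{7 \sqrt{26}}{82324} \approx -0.0020687$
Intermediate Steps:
$Q{\left(R,u \right)} = 7 \sqrt{R^{2} + u^{2}}$
$K = -126$ ($K = 33 - 159 = -126$)
$\frac{1}{\left(-286 - Q{\left(-2,-10 \right)}\right) + K} = \frac{1}{\left(-286 - 7 \sqrt{\left(-2\right)^{2} + \left(-10\right)^{2}}\right) - 126} = \frac{1}{\left(-286 - 7 \sqrt{4 + 100}\right) - 126} = \frac{1}{\left(-286 - 7 \sqrt{104}\right) - 126} = \frac{1}{\left(-286 - 7 \cdot 2 \sqrt{26}\right) - 126} = \frac{1}{\left(-286 - 14 \sqrt{26}\right) - 126} = \frac{1}{-412 - 14 \sqrt{26}}$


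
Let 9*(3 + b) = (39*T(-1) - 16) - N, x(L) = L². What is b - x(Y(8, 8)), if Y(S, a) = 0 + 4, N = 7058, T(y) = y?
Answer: -2428/3 ≈ -809.33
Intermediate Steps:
Y(S, a) = 4
b = -2380/3 (b = -3 + ((39*(-1) - 16) - 1*7058)/9 = -3 + ((-39 - 16) - 7058)/9 = -3 + (-55 - 7058)/9 = -3 + (⅑)*(-7113) = -3 - 2371/3 = -2380/3 ≈ -793.33)
b - x(Y(8, 8)) = -2380/3 - 1*4² = -2380/3 - 1*16 = -2380/3 - 16 = -2428/3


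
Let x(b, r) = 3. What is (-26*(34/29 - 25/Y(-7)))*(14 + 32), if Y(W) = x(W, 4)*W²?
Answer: -5110508/4263 ≈ -1198.8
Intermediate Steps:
Y(W) = 3*W²
(-26*(34/29 - 25/Y(-7)))*(14 + 32) = (-26*(34/29 - 25/(3*(-7)²)))*(14 + 32) = -26*(34*(1/29) - 25/(3*49))*46 = -26*(34/29 - 25/147)*46 = -26*4273/4263*46 = -111098/4263*46 = -5110508/4263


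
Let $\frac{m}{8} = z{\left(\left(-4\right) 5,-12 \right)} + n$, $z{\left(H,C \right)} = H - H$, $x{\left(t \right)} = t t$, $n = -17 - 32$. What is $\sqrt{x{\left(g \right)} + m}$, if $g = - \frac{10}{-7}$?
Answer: $\frac{2 i \sqrt{4777}}{7} \approx 19.747 i$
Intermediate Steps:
$g = \frac{10}{7}$ ($g = \left(-10\right) \left(- \frac{1}{7}\right) = \frac{10}{7} \approx 1.4286$)
$n = -49$
$x{\left(t \right)} = t^{2}$
$z{\left(H,C \right)} = 0$
$m = -392$ ($m = 8 \left(0 - 49\right) = 8 \left(-49\right) = -392$)
$\sqrt{x{\left(g \right)} + m} = \sqrt{\left(\frac{10}{7}\right)^{2} - 392} = \sqrt{\frac{100}{49} - 392} = \sqrt{- \frac{19108}{49}} = \frac{2 i \sqrt{4777}}{7}$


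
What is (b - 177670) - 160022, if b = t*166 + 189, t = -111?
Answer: -355929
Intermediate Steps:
b = -18237 (b = -111*166 + 189 = -18426 + 189 = -18237)
(b - 177670) - 160022 = (-18237 - 177670) - 160022 = -195907 - 160022 = -355929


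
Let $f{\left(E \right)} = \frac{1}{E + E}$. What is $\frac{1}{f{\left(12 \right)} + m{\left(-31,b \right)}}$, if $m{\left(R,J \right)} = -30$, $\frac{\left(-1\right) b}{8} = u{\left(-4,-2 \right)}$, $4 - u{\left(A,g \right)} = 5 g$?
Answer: $- \frac{24}{719} \approx -0.03338$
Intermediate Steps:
$u{\left(A,g \right)} = 4 - 5 g$
$f{\left(E \right)} = \frac{1}{2 E}$
$b = -112$ ($b = - 8 \left(4 - -10\right) = - 8 \left(4 + 10\right) = \left(-8\right) 14 = -112$)
$\frac{1}{f{\left(12 \right)} + m{\left(-31,b \right)}} = \frac{1}{\frac{1}{2 \cdot 12} - 30} = \frac{1}{\frac{1}{2} \cdot \frac{1}{12} - 30} = \frac{1}{\frac{1}{24} - 30} = \frac{1}{- \frac{719}{24}} = - \frac{24}{719}$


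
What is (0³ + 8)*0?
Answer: 0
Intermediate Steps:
(0³ + 8)*0 = (0 + 8)*0 = 8*0 = 0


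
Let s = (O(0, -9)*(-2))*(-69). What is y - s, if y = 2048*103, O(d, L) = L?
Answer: 212186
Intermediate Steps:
y = 210944
s = -1242 (s = -9*(-2)*(-69) = 18*(-69) = -1242)
y - s = 210944 - 1*(-1242) = 210944 + 1242 = 212186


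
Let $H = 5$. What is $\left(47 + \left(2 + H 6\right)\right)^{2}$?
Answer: $6241$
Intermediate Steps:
$\left(47 + \left(2 + H 6\right)\right)^{2} = \left(47 + \left(2 + 5 \cdot 6\right)\right)^{2} = \left(47 + \left(2 + 30\right)\right)^{2} = \left(47 + 32\right)^{2} = 79^{2} = 6241$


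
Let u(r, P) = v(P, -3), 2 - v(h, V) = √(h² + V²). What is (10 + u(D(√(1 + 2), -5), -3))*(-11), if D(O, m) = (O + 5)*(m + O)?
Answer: -132 + 33*√2 ≈ -85.331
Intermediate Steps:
D(O, m) = (5 + O)*(O + m)
v(h, V) = 2 - √(V² + h²) (v(h, V) = 2 - √(h² + V²) = 2 - √(V² + h²))
u(r, P) = 2 - √(9 + P²) (u(r, P) = 2 - √((-3)² + P²) = 2 - √(9 + P²))
(10 + u(D(√(1 + 2), -5), -3))*(-11) = (10 + (2 - √(9 + (-3)²)))*(-11) = (10 + (2 - √(9 + 9)))*(-11) = (10 + (2 - √18))*(-11) = (10 + (2 - 3*√2))*(-11) = (12 - 3*√2)*(-11) = -132 + 33*√2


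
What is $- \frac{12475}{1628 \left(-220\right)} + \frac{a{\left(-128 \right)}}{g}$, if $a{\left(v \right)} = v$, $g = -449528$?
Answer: $\frac{141342657}{4025073712} \approx 0.035116$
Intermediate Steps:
$- \frac{12475}{1628 \left(-220\right)} + \frac{a{\left(-128 \right)}}{g} = - \frac{12475}{1628 \left(-220\right)} - \frac{128}{-449528} = - \frac{12475}{-358160} - - \frac{16}{56191} = \left(-12475\right) \left(- \frac{1}{358160}\right) + \frac{16}{56191} = \frac{2495}{71632} + \frac{16}{56191} = \frac{141342657}{4025073712}$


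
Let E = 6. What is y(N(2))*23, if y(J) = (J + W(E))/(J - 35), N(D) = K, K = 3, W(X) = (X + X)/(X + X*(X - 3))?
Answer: -161/64 ≈ -2.5156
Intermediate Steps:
W(X) = 2*X/(X + X*(-3 + X)) (W(X) = (2*X)/(X + X*(-3 + X)) = 2*X/(X + X*(-3 + X)))
N(D) = 3
y(J) = (½ + J)/(-35 + J) (y(J) = (J + 2/(-2 + 6))/(J - 35) = (J + 2/4)/(-35 + J) = (J + 2*(¼))/(-35 + J) = (J + ½)/(-35 + J) = (½ + J)/(-35 + J))
y(N(2))*23 = ((½ + 3)/(-35 + 3))*23 = ((7/2)/(-32))*23 = -1/32*7/2*23 = -7/64*23 = -161/64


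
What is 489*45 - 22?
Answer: 21983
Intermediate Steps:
489*45 - 22 = 22005 - 22 = 21983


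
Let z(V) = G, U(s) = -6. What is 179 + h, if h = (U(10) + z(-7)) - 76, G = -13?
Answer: 84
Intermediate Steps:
z(V) = -13
h = -95 (h = (-6 - 13) - 76 = -19 - 76 = -95)
179 + h = 179 - 95 = 84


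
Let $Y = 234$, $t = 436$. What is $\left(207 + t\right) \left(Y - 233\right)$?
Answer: $643$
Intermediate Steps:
$\left(207 + t\right) \left(Y - 233\right) = \left(207 + 436\right) \left(234 - 233\right) = 643 \cdot 1 = 643$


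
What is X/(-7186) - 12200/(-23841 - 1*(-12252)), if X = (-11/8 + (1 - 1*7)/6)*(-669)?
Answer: 554045821/666228432 ≈ 0.83162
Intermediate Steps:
X = 12711/8 (X = (-11*1/8 + (1 - 7)*(1/6))*(-669) = (-11/8 - 6*1/6)*(-669) = (-11/8 - 1)*(-669) = -19/8*(-669) = 12711/8 ≈ 1588.9)
X/(-7186) - 12200/(-23841 - 1*(-12252)) = (12711/8)/(-7186) - 12200/(-23841 - 1*(-12252)) = (12711/8)*(-1/7186) - 12200/(-23841 + 12252) = -12711/57488 - 12200/(-11589) = -12711/57488 - 12200*(-1/11589) = -12711/57488 + 12200/11589 = 554045821/666228432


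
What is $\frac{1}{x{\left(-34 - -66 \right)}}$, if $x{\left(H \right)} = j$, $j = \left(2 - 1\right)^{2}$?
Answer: $1$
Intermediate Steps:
$j = 1$ ($j = 1^{2} = 1$)
$x{\left(H \right)} = 1$
$\frac{1}{x{\left(-34 - -66 \right)}} = 1^{-1} = 1$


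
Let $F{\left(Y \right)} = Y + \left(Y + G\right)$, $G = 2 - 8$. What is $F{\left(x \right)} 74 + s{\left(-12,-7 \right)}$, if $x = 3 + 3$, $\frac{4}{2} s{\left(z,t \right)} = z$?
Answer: $438$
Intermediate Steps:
$s{\left(z,t \right)} = \frac{z}{2}$
$x = 6$
$G = -6$ ($G = 2 - 8 = -6$)
$F{\left(Y \right)} = -6 + 2 Y$ ($F{\left(Y \right)} = Y + \left(Y - 6\right) = Y + \left(-6 + Y\right) = -6 + 2 Y$)
$F{\left(x \right)} 74 + s{\left(-12,-7 \right)} = \left(-6 + 2 \cdot 6\right) 74 + \frac{1}{2} \left(-12\right) = \left(-6 + 12\right) 74 - 6 = 6 \cdot 74 - 6 = 444 - 6 = 438$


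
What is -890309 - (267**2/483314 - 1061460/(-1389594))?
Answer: -99656874727158425/111935039086 ≈ -8.9031e+5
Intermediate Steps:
-890309 - (267**2/483314 - 1061460/(-1389594)) = -890309 - (71289*(1/483314) - 1061460*(-1/1389594)) = -890309 - (71289/483314 + 176910/231599) = -890309 - 1*102013540851/111935039086 = -890309 - 102013540851/111935039086 = -99656874727158425/111935039086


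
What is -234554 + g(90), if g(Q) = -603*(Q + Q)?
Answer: -343094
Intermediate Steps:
g(Q) = -1206*Q
-234554 + g(90) = -234554 - 1206*90 = -234554 - 108540 = -343094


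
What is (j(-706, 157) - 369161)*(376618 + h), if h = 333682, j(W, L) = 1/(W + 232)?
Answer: -62144969172250/237 ≈ -2.6222e+11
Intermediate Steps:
j(W, L) = 1/(232 + W)
(j(-706, 157) - 369161)*(376618 + h) = (1/(232 - 706) - 369161)*(376618 + 333682) = (1/(-474) - 369161)*710300 = (-1/474 - 369161)*710300 = -174982315/474*710300 = -62144969172250/237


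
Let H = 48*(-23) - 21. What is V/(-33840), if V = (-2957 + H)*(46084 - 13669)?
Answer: 4410601/1128 ≈ 3910.1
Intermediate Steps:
H = -1125 (H = -1104 - 21 = -1125)
V = -132318030 (V = (-2957 - 1125)*(46084 - 13669) = -4082*32415 = -132318030)
V/(-33840) = -132318030/(-33840) = -132318030*(-1/33840) = 4410601/1128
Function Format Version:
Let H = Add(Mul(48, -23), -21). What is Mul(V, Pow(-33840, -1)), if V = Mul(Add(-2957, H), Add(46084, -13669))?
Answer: Rational(4410601, 1128) ≈ 3910.1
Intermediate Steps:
H = -1125 (H = Add(-1104, -21) = -1125)
V = -132318030 (V = Mul(Add(-2957, -1125), Add(46084, -13669)) = Mul(-4082, 32415) = -132318030)
Mul(V, Pow(-33840, -1)) = Mul(-132318030, Pow(-33840, -1)) = Mul(-132318030, Rational(-1, 33840)) = Rational(4410601, 1128)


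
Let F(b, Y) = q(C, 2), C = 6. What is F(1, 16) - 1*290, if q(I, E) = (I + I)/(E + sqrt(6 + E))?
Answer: -296 + 6*sqrt(2) ≈ -287.51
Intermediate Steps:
q(I, E) = 2*I/(E + sqrt(6 + E)) (q(I, E) = (2*I)/(E + sqrt(6 + E)) = 2*I/(E + sqrt(6 + E)))
F(b, Y) = 12/(2 + 2*sqrt(2)) (F(b, Y) = 2*6/(2 + sqrt(6 + 2)) = 2*6/(2 + sqrt(8)) = 2*6/(2 + 2*sqrt(2)) = 12/(2 + 2*sqrt(2)))
F(1, 16) - 1*290 = (-6 + 6*sqrt(2)) - 1*290 = (-6 + 6*sqrt(2)) - 290 = -296 + 6*sqrt(2)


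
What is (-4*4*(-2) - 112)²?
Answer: 6400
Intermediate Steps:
(-4*4*(-2) - 112)² = (-16*(-2) - 112)² = (32 - 112)² = (-80)² = 6400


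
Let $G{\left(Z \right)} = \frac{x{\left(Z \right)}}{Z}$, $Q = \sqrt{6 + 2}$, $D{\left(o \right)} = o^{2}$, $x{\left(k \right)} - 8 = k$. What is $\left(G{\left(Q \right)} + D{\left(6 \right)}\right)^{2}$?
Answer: $1377 + 148 \sqrt{2} \approx 1586.3$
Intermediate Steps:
$x{\left(k \right)} = 8 + k$
$Q = 2 \sqrt{2}$ ($Q = \sqrt{8} = 2 \sqrt{2} \approx 2.8284$)
$G{\left(Z \right)} = \frac{8 + Z}{Z}$
$\left(G{\left(Q \right)} + D{\left(6 \right)}\right)^{2} = \left(\frac{8 + 2 \sqrt{2}}{2 \sqrt{2}} + 6^{2}\right)^{2} = \left(\frac{\sqrt{2}}{4} \left(8 + 2 \sqrt{2}\right) + 36\right)^{2} = \left(\frac{\sqrt{2} \left(8 + 2 \sqrt{2}\right)}{4} + 36\right)^{2} = \left(36 + \frac{\sqrt{2} \left(8 + 2 \sqrt{2}\right)}{4}\right)^{2}$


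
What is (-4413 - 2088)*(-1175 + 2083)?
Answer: -5902908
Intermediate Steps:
(-4413 - 2088)*(-1175 + 2083) = -6501*908 = -5902908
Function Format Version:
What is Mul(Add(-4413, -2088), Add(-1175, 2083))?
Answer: -5902908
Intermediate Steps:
Mul(Add(-4413, -2088), Add(-1175, 2083)) = Mul(-6501, 908) = -5902908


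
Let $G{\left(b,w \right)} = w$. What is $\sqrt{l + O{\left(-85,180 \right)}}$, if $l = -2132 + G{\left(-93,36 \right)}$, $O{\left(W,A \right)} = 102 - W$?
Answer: $i \sqrt{1909} \approx 43.692 i$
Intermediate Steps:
$l = -2096$ ($l = -2132 + 36 = -2096$)
$\sqrt{l + O{\left(-85,180 \right)}} = \sqrt{-2096 + \left(102 - -85\right)} = \sqrt{-2096 + \left(102 + 85\right)} = \sqrt{-2096 + 187} = \sqrt{-1909} = i \sqrt{1909}$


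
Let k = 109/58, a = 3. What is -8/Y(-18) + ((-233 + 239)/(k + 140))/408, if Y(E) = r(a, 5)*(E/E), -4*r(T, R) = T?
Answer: 2984413/279786 ≈ 10.667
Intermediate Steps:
r(T, R) = -T/4
k = 109/58 (k = 109*(1/58) = 109/58 ≈ 1.8793)
Y(E) = -3/4 (Y(E) = (-1/4*3)*(E/E) = -3/4*1 = -3/4)
-8/Y(-18) + ((-233 + 239)/(k + 140))/408 = -8/(-3/4) + ((-233 + 239)/(109/58 + 140))/408 = -8*(-4/3) + (6/(8229/58))*(1/408) = 32/3 + (6*(58/8229))*(1/408) = 32/3 + (116/2743)*(1/408) = 32/3 + 29/279786 = 2984413/279786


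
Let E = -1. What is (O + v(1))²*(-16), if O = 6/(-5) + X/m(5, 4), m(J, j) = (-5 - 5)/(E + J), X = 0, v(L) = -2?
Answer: -4096/25 ≈ -163.84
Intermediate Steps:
m(J, j) = -10/(-1 + J) (m(J, j) = (-5 - 5)/(-1 + J) = -10/(-1 + J))
O = -6/5 (O = 6/(-5) + 0/((-10/(-1 + 5))) = 6*(-⅕) + 0/((-10/4)) = -6/5 + 0/((-10*¼)) = -6/5 + 0/(-5/2) = -6/5 + 0*(-⅖) = -6/5 + 0 = -6/5 ≈ -1.2000)
(O + v(1))²*(-16) = (-6/5 - 2)²*(-16) = (-16/5)²*(-16) = (256/25)*(-16) = -4096/25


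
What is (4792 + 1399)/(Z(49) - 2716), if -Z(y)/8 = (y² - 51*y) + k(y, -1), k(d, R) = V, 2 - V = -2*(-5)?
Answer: -6191/1868 ≈ -3.3142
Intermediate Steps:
V = -8 (V = 2 - (-2)*(-5) = 2 - 1*10 = 2 - 10 = -8)
k(d, R) = -8
Z(y) = 64 - 8*y² + 408*y (Z(y) = -8*((y² - 51*y) - 8) = -8*(-8 + y² - 51*y) = 64 - 8*y² + 408*y)
(4792 + 1399)/(Z(49) - 2716) = (4792 + 1399)/((64 - 8*49² + 408*49) - 2716) = 6191/((64 - 8*2401 + 19992) - 2716) = 6191/((64 - 19208 + 19992) - 2716) = 6191/(848 - 2716) = 6191/(-1868) = 6191*(-1/1868) = -6191/1868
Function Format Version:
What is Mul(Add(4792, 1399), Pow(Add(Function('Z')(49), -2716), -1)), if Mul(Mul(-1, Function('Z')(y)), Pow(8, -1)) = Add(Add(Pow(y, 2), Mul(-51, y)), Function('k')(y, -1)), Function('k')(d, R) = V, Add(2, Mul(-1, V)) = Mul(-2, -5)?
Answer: Rational(-6191, 1868) ≈ -3.3142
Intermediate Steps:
V = -8 (V = Add(2, Mul(-1, Mul(-2, -5))) = Add(2, Mul(-1, 10)) = Add(2, -10) = -8)
Function('k')(d, R) = -8
Function('Z')(y) = Add(64, Mul(-8, Pow(y, 2)), Mul(408, y)) (Function('Z')(y) = Mul(-8, Add(Add(Pow(y, 2), Mul(-51, y)), -8)) = Mul(-8, Add(-8, Pow(y, 2), Mul(-51, y))) = Add(64, Mul(-8, Pow(y, 2)), Mul(408, y)))
Mul(Add(4792, 1399), Pow(Add(Function('Z')(49), -2716), -1)) = Mul(Add(4792, 1399), Pow(Add(Add(64, Mul(-8, Pow(49, 2)), Mul(408, 49)), -2716), -1)) = Mul(6191, Pow(Add(Add(64, Mul(-8, 2401), 19992), -2716), -1)) = Mul(6191, Pow(Add(Add(64, -19208, 19992), -2716), -1)) = Mul(6191, Pow(Add(848, -2716), -1)) = Mul(6191, Pow(-1868, -1)) = Mul(6191, Rational(-1, 1868)) = Rational(-6191, 1868)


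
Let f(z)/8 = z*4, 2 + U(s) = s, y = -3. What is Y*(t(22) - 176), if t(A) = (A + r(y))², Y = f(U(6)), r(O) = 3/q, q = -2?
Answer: 31264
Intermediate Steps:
r(O) = -3/2 (r(O) = 3/(-2) = 3*(-½) = -3/2)
U(s) = -2 + s
f(z) = 32*z (f(z) = 8*(z*4) = 8*(4*z) = 32*z)
Y = 128 (Y = 32*(-2 + 6) = 32*4 = 128)
t(A) = (-3/2 + A)² (t(A) = (A - 3/2)² = (-3/2 + A)²)
Y*(t(22) - 176) = 128*((-3 + 2*22)²/4 - 176) = 128*((-3 + 44)²/4 - 176) = 128*((¼)*41² - 176) = 128*((¼)*1681 - 176) = 128*(1681/4 - 176) = 128*(977/4) = 31264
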